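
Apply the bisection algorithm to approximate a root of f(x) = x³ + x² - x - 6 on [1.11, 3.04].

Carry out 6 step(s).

f(x) = x³ + x² - x - 6
Initial interval: [1.11, 3.04]

Iteration 1:
  c_1 = (1.110000 + 3.040000)/2 = 2.075000
  f(c_1) = f(2.075000) = 5.164797
  f(a) × f(c) < 0, new interval: [1.110000, 2.075000]
Iteration 2:
  c_2 = (1.110000 + 2.075000)/2 = 1.592500
  f(c_2) = f(1.592500) = -1.017774
  f(a) × f(c) ≥ 0, new interval: [1.592500, 2.075000]
Iteration 3:
  c_3 = (1.592500 + 2.075000)/2 = 1.833750
  f(c_3) = f(1.833750) = 1.695128
  f(a) × f(c) < 0, new interval: [1.592500, 1.833750]
Iteration 4:
  c_4 = (1.592500 + 1.833750)/2 = 1.713125
  f(c_4) = f(1.713125) = 0.249347
  f(a) × f(c) < 0, new interval: [1.592500, 1.713125]
Iteration 5:
  c_5 = (1.592500 + 1.713125)/2 = 1.652813
  f(c_5) = f(1.652813) = -0.405888
  f(a) × f(c) ≥ 0, new interval: [1.652813, 1.713125]
Iteration 6:
  c_6 = (1.652813 + 1.713125)/2 = 1.682969
  f(c_6) = f(1.682969) = -0.083771
  f(a) × f(c) ≥ 0, new interval: [1.682969, 1.713125]

After 6 iteration(s), the approximation is c_6 = 1.682969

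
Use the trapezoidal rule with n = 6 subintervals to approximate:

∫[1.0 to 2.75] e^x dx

f(x) = e^x
a = 1.0, b = 2.75, n = 6
h = (b - a)/n = 0.291667

Trapezoidal rule: (h/2)[f(x₀) + 2f(x₁) + 2f(x₂) + ... + f(xₙ)]

x_0 = 1.0000, f(x_0) = 2.718282, coefficient = 1
x_1 = 1.2917, f(x_1) = 3.638846, coefficient = 2
x_2 = 1.5833, f(x_2) = 4.871166, coefficient = 2
x_3 = 1.8750, f(x_3) = 6.520819, coefficient = 2
x_4 = 2.1667, f(x_4) = 8.729138, coefficient = 2
x_5 = 2.4583, f(x_5) = 11.685320, coefficient = 2
x_6 = 2.7500, f(x_6) = 15.642632, coefficient = 1

I ≈ (0.291667/2) × 89.251493 = 13.015843
Exact value: 12.924350
Error: 0.091493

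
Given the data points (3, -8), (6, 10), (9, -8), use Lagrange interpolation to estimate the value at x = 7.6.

Lagrange interpolation formula:
P(x) = Σ yᵢ × Lᵢ(x)
where Lᵢ(x) = Π_{j≠i} (x - xⱼ)/(xᵢ - xⱼ)

L_0(7.6) = (7.6 - 6)/(3 - 6) × (7.6 - 9)/(3 - 9) = -0.124444
L_1(7.6) = (7.6 - 3)/(6 - 3) × (7.6 - 9)/(6 - 9) = 0.715556
L_2(7.6) = (7.6 - 3)/(9 - 3) × (7.6 - 6)/(9 - 6) = 0.408889

P(7.6) = (-8)×L_0(7.6) + 10×L_1(7.6) + (-8)×L_2(7.6)
P(7.6) = 4.880000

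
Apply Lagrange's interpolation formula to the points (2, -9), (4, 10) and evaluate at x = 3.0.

Lagrange interpolation formula:
P(x) = Σ yᵢ × Lᵢ(x)
where Lᵢ(x) = Π_{j≠i} (x - xⱼ)/(xᵢ - xⱼ)

L_0(3.0) = (3.0 - 4)/(2 - 4) = 0.500000
L_1(3.0) = (3.0 - 2)/(4 - 2) = 0.500000

P(3.0) = (-9)×L_0(3.0) + 10×L_1(3.0)
P(3.0) = 0.500000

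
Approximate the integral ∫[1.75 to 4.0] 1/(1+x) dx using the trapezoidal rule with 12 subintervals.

f(x) = 1/(1+x)
a = 1.75, b = 4.0, n = 12
h = (b - a)/n = 0.187500

Trapezoidal rule: (h/2)[f(x₀) + 2f(x₁) + 2f(x₂) + ... + f(xₙ)]

x_0 = 1.7500, f(x_0) = 0.363636, coefficient = 1
x_1 = 1.9375, f(x_1) = 0.340426, coefficient = 2
x_2 = 2.1250, f(x_2) = 0.320000, coefficient = 2
x_3 = 2.3125, f(x_3) = 0.301887, coefficient = 2
x_4 = 2.5000, f(x_4) = 0.285714, coefficient = 2
x_5 = 2.6875, f(x_5) = 0.271186, coefficient = 2
x_6 = 2.8750, f(x_6) = 0.258065, coefficient = 2
x_7 = 3.0625, f(x_7) = 0.246154, coefficient = 2
x_8 = 3.2500, f(x_8) = 0.235294, coefficient = 2
x_9 = 3.4375, f(x_9) = 0.225352, coefficient = 2
x_10 = 3.6250, f(x_10) = 0.216216, coefficient = 2
x_11 = 3.8125, f(x_11) = 0.207792, coefficient = 2
x_12 = 4.0000, f(x_12) = 0.200000, coefficient = 1

I ≈ (0.187500/2) × 6.379808 = 0.598107
Exact value: 0.597837
Error: 0.000270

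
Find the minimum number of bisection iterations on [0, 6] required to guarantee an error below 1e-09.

We need (b-a)/2^n ≤ 1e-09
(6 - 0)/2^n ≤ 1e-09
6/2^n ≤ 1e-09
2^n ≥ 6000000000
n ≥ log₂(6000000000) = 32.48
n ≥ 33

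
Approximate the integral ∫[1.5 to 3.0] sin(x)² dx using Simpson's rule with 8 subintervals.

f(x) = sin(x)²
a = 1.5, b = 3.0, n = 8
h = (b - a)/n = 0.187500

Simpson's rule: (h/3)[f(x₀) + 4f(x₁) + 2f(x₂) + ... + f(xₙ)]

x_0 = 1.5000, f(x_0) = 0.994996, coefficient = 1
x_1 = 1.6875, f(x_1) = 0.986442, coefficient = 4
x_2 = 1.8750, f(x_2) = 0.910280, coefficient = 2
x_3 = 2.0625, f(x_3) = 0.777095, coefficient = 4
x_4 = 2.2500, f(x_4) = 0.605398, coefficient = 2
x_5 = 2.4375, f(x_5) = 0.419052, coefficient = 4
x_6 = 2.6250, f(x_6) = 0.243957, coefficient = 2
x_7 = 2.8125, f(x_7) = 0.104448, coefficient = 4
x_8 = 3.0000, f(x_8) = 0.019915, coefficient = 1

I ≈ (0.187500/3) × 13.682330 = 0.855146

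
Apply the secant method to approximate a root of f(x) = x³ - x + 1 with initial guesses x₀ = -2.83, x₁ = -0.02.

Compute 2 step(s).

f(x) = x³ - x + 1
x₀ = -2.83, x₁ = -0.02

Secant formula: x_{n+1} = x_n - f(x_n)(x_n - x_{n-1})/(f(x_n) - f(x_{n-1}))

Iteration 1:
  f(-2.830000) = -18.835187
  f(-0.020000) = 1.019992
  x_2 = -0.020000 - 1.019992×(-0.020000 - (-2.830000))/(1.019992 - (-18.835187))
       = -0.164354
Iteration 2:
  f(-0.020000) = 1.019992
  f(-0.164354) = 1.159915
  x_3 = -0.164354 - 1.159915×(-0.164354 - (-0.020000))/(1.159915 - 1.019992)
       = 1.032297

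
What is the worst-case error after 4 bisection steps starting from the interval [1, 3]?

Bisection error bound: |error| ≤ (b-a)/2^n
|error| ≤ (3 - 1)/2^4 = 2/2^4
|error| ≤ 0.1250000000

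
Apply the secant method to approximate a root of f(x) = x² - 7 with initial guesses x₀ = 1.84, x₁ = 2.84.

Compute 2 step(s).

f(x) = x² - 7
x₀ = 1.84, x₁ = 2.84

Secant formula: x_{n+1} = x_n - f(x_n)(x_n - x_{n-1})/(f(x_n) - f(x_{n-1}))

Iteration 1:
  f(1.840000) = -3.614400
  f(2.840000) = 1.065600
  x_2 = 2.840000 - 1.065600×(2.840000 - 1.840000)/(1.065600 - (-3.614400))
       = 2.612308
Iteration 2:
  f(2.840000) = 1.065600
  f(2.612308) = -0.175849
  x_3 = 2.612308 - (-0.175849)×(2.612308 - 2.840000)/(-0.175849 - 1.065600)
       = 2.644560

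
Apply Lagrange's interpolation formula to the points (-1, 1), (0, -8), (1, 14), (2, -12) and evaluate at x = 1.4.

Lagrange interpolation formula:
P(x) = Σ yᵢ × Lᵢ(x)
where Lᵢ(x) = Π_{j≠i} (x - xⱼ)/(xᵢ - xⱼ)

L_0(1.4) = (1.4 - 0)/(-1 - 0) × (1.4 - 1)/(-1 - 1) × (1.4 - 2)/(-1 - 2) = 0.056000
L_1(1.4) = (1.4 - (-1))/(0 - (-1)) × (1.4 - 1)/(0 - 1) × (1.4 - 2)/(0 - 2) = -0.288000
L_2(1.4) = (1.4 - (-1))/(1 - (-1)) × (1.4 - 0)/(1 - 0) × (1.4 - 2)/(1 - 2) = 1.008000
L_3(1.4) = (1.4 - (-1))/(2 - (-1)) × (1.4 - 0)/(2 - 0) × (1.4 - 1)/(2 - 1) = 0.224000

P(1.4) = 1×L_0(1.4) + (-8)×L_1(1.4) + 14×L_2(1.4) + (-12)×L_3(1.4)
P(1.4) = 13.784000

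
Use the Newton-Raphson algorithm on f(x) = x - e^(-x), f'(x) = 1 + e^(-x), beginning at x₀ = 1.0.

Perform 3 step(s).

f(x) = x - e^(-x)
f'(x) = 1 + e^(-x)
x₀ = 1.0

Newton-Raphson formula: x_{n+1} = x_n - f(x_n)/f'(x_n)

Iteration 1:
  f(1.000000) = 0.632121
  f'(1.000000) = 1.367879
  x_1 = 1.000000 - 0.632121/1.367879 = 0.537883
Iteration 2:
  f(0.537883) = -0.046100
  f'(0.537883) = 1.583983
  x_2 = 0.537883 - (-0.046100)/1.583983 = 0.566987
Iteration 3:
  f(0.566987) = -0.000245
  f'(0.566987) = 1.567232
  x_3 = 0.566987 - (-0.000245)/1.567232 = 0.567143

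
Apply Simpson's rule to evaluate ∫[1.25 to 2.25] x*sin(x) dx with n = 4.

f(x) = x*sin(x)
a = 1.25, b = 2.25, n = 4
h = (b - a)/n = 0.250000

Simpson's rule: (h/3)[f(x₀) + 4f(x₁) + 2f(x₂) + ... + f(xₙ)]

x_0 = 1.2500, f(x_0) = 1.186231, coefficient = 1
x_1 = 1.5000, f(x_1) = 1.496242, coefficient = 4
x_2 = 1.7500, f(x_2) = 1.721975, coefficient = 2
x_3 = 2.0000, f(x_3) = 1.818595, coefficient = 4
x_4 = 2.2500, f(x_4) = 1.750665, coefficient = 1

I ≈ (0.250000/3) × 19.640196 = 1.636683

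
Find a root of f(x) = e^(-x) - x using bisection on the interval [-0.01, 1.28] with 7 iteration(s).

f(x) = e^(-x) - x
Initial interval: [-0.01, 1.28]

Iteration 1:
  c_1 = (-0.010000 + 1.280000)/2 = 0.635000
  f(c_1) = f(0.635000) = -0.105065
  f(a) × f(c) < 0, new interval: [-0.010000, 0.635000]
Iteration 2:
  c_2 = (-0.010000 + 0.635000)/2 = 0.312500
  f(c_2) = f(0.312500) = 0.419116
  f(a) × f(c) ≥ 0, new interval: [0.312500, 0.635000]
Iteration 3:
  c_3 = (0.312500 + 0.635000)/2 = 0.473750
  f(c_3) = f(0.473750) = 0.148913
  f(a) × f(c) ≥ 0, new interval: [0.473750, 0.635000]
Iteration 4:
  c_4 = (0.473750 + 0.635000)/2 = 0.554375
  f(c_4) = f(0.554375) = 0.020056
  f(a) × f(c) ≥ 0, new interval: [0.554375, 0.635000]
Iteration 5:
  c_5 = (0.554375 + 0.635000)/2 = 0.594688
  f(c_5) = f(0.594688) = -0.042953
  f(a) × f(c) < 0, new interval: [0.554375, 0.594688]
Iteration 6:
  c_6 = (0.554375 + 0.594688)/2 = 0.574531
  f(c_6) = f(0.574531) = -0.011563
  f(a) × f(c) < 0, new interval: [0.554375, 0.574531]
Iteration 7:
  c_7 = (0.554375 + 0.574531)/2 = 0.564453
  f(c_7) = f(0.564453) = 0.004218
  f(a) × f(c) ≥ 0, new interval: [0.564453, 0.574531]

After 7 iteration(s), the approximation is c_7 = 0.564453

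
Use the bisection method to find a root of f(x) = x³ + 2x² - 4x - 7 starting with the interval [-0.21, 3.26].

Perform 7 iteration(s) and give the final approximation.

f(x) = x³ + 2x² - 4x - 7
Initial interval: [-0.21, 3.26]

Iteration 1:
  c_1 = (-0.210000 + 3.260000)/2 = 1.525000
  f(c_1) = f(1.525000) = -4.902172
  f(a) × f(c) ≥ 0, new interval: [1.525000, 3.260000]
Iteration 2:
  c_2 = (1.525000 + 3.260000)/2 = 2.392500
  f(c_2) = f(2.392500) = 8.572917
  f(a) × f(c) < 0, new interval: [1.525000, 2.392500]
Iteration 3:
  c_3 = (1.525000 + 2.392500)/2 = 1.958750
  f(c_3) = f(1.958750) = 0.353542
  f(a) × f(c) < 0, new interval: [1.525000, 1.958750]
Iteration 4:
  c_4 = (1.525000 + 1.958750)/2 = 1.741875
  f(c_4) = f(1.741875) = -2.614170
  f(a) × f(c) ≥ 0, new interval: [1.741875, 1.958750]
Iteration 5:
  c_5 = (1.741875 + 1.958750)/2 = 1.850312
  f(c_5) = f(1.850312) = -1.219103
  f(a) × f(c) ≥ 0, new interval: [1.850312, 1.958750]
Iteration 6:
  c_6 = (1.850312 + 1.958750)/2 = 1.904531
  f(c_6) = f(1.904531) = -0.455456
  f(a) × f(c) ≥ 0, new interval: [1.904531, 1.958750]
Iteration 7:
  c_7 = (1.904531 + 1.958750)/2 = 1.931641
  f(c_7) = f(1.931641) = -0.056685
  f(a) × f(c) ≥ 0, new interval: [1.931641, 1.958750]

After 7 iteration(s), the approximation is c_7 = 1.931641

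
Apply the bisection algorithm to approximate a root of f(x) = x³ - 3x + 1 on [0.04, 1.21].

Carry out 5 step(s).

f(x) = x³ - 3x + 1
Initial interval: [0.04, 1.21]

Iteration 1:
  c_1 = (0.040000 + 1.210000)/2 = 0.625000
  f(c_1) = f(0.625000) = -0.630859
  f(a) × f(c) < 0, new interval: [0.040000, 0.625000]
Iteration 2:
  c_2 = (0.040000 + 0.625000)/2 = 0.332500
  f(c_2) = f(0.332500) = 0.039260
  f(a) × f(c) ≥ 0, new interval: [0.332500, 0.625000]
Iteration 3:
  c_3 = (0.332500 + 0.625000)/2 = 0.478750
  f(c_3) = f(0.478750) = -0.326520
  f(a) × f(c) < 0, new interval: [0.332500, 0.478750]
Iteration 4:
  c_4 = (0.332500 + 0.478750)/2 = 0.405625
  f(c_4) = f(0.405625) = -0.150137
  f(a) × f(c) < 0, new interval: [0.332500, 0.405625]
Iteration 5:
  c_5 = (0.332500 + 0.405625)/2 = 0.369063
  f(c_5) = f(0.369063) = -0.056919
  f(a) × f(c) < 0, new interval: [0.332500, 0.369063]

After 5 iteration(s), the approximation is c_5 = 0.369063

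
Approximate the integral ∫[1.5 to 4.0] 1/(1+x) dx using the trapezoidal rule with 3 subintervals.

f(x) = 1/(1+x)
a = 1.5, b = 4.0, n = 3
h = (b - a)/n = 0.833333

Trapezoidal rule: (h/2)[f(x₀) + 2f(x₁) + 2f(x₂) + ... + f(xₙ)]

x_0 = 1.5000, f(x_0) = 0.400000, coefficient = 1
x_1 = 2.3333, f(x_1) = 0.300000, coefficient = 2
x_2 = 3.1667, f(x_2) = 0.240000, coefficient = 2
x_3 = 4.0000, f(x_3) = 0.200000, coefficient = 1

I ≈ (0.833333/2) × 1.680000 = 0.700000
Exact value: 0.693147
Error: 0.006853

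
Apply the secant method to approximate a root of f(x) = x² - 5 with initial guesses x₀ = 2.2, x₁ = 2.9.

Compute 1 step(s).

f(x) = x² - 5
x₀ = 2.2, x₁ = 2.9

Secant formula: x_{n+1} = x_n - f(x_n)(x_n - x_{n-1})/(f(x_n) - f(x_{n-1}))

Iteration 1:
  f(2.200000) = -0.160000
  f(2.900000) = 3.410000
  x_2 = 2.900000 - 3.410000×(2.900000 - 2.200000)/(3.410000 - (-0.160000))
       = 2.231373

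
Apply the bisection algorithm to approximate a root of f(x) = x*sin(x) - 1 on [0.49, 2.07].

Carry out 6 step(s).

f(x) = x*sin(x) - 1
Initial interval: [0.49, 2.07]

Iteration 1:
  c_1 = (0.490000 + 2.070000)/2 = 1.280000
  f(c_1) = f(1.280000) = 0.226260
  f(a) × f(c) < 0, new interval: [0.490000, 1.280000]
Iteration 2:
  c_2 = (0.490000 + 1.280000)/2 = 0.885000
  f(c_2) = f(0.885000) = -0.315085
  f(a) × f(c) ≥ 0, new interval: [0.885000, 1.280000]
Iteration 3:
  c_3 = (0.885000 + 1.280000)/2 = 1.082500
  f(c_3) = f(1.082500) = -0.044008
  f(a) × f(c) ≥ 0, new interval: [1.082500, 1.280000]
Iteration 4:
  c_4 = (1.082500 + 1.280000)/2 = 1.181250
  f(c_4) = f(1.181250) = 0.092752
  f(a) × f(c) < 0, new interval: [1.082500, 1.181250]
Iteration 5:
  c_5 = (1.082500 + 1.181250)/2 = 1.131875
  f(c_5) = f(1.131875) = 0.024585
  f(a) × f(c) < 0, new interval: [1.082500, 1.131875]
Iteration 6:
  c_6 = (1.082500 + 1.131875)/2 = 1.107187
  f(c_6) = f(1.107187) = -0.009682
  f(a) × f(c) ≥ 0, new interval: [1.107187, 1.131875]

After 6 iteration(s), the approximation is c_6 = 1.107187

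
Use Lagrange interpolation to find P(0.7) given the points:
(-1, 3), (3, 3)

Lagrange interpolation formula:
P(x) = Σ yᵢ × Lᵢ(x)
where Lᵢ(x) = Π_{j≠i} (x - xⱼ)/(xᵢ - xⱼ)

L_0(0.7) = (0.7 - 3)/(-1 - 3) = 0.575000
L_1(0.7) = (0.7 - (-1))/(3 - (-1)) = 0.425000

P(0.7) = 3×L_0(0.7) + 3×L_1(0.7)
P(0.7) = 3.000000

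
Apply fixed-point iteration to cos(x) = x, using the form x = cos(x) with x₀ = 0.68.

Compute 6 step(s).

Equation: cos(x) = x
Fixed-point form: x = cos(x)
x₀ = 0.68

x_1 = g(0.680000) = 0.777573
x_2 = g(0.777573) = 0.712618
x_3 = g(0.712618) = 0.756652
x_4 = g(0.756652) = 0.727138
x_5 = g(0.727138) = 0.747080
x_6 = g(0.747080) = 0.733676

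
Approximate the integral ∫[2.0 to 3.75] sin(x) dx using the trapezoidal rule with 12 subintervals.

f(x) = sin(x)
a = 2.0, b = 3.75, n = 12
h = (b - a)/n = 0.145833

Trapezoidal rule: (h/2)[f(x₀) + 2f(x₁) + 2f(x₂) + ... + f(xₙ)]

x_0 = 2.0000, f(x_0) = 0.909297, coefficient = 1
x_1 = 2.1458, f(x_1) = 0.839172, coefficient = 2
x_2 = 2.2917, f(x_2) = 0.751232, coefficient = 2
x_3 = 2.4375, f(x_3) = 0.647343, coefficient = 2
x_4 = 2.5833, f(x_4) = 0.529711, coefficient = 2
x_5 = 2.7292, f(x_5) = 0.400833, coefficient = 2
x_6 = 2.8750, f(x_6) = 0.263446, coefficient = 2
x_7 = 3.0208, f(x_7) = 0.120466, coefficient = 2
x_8 = 3.1667, f(x_8) = -0.025071, coefficient = 2
x_9 = 3.3125, f(x_9) = -0.170077, coefficient = 2
x_10 = 3.4583, f(x_10) = -0.311471, coefficient = 2
x_11 = 3.6042, f(x_11) = -0.446253, coefficient = 2
x_12 = 3.7500, f(x_12) = -0.571561, coefficient = 1

I ≈ (0.145833/2) × 5.536396 = 0.403696
Exact value: 0.404413
Error: 0.000717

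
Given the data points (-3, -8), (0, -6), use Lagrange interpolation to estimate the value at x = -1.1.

Lagrange interpolation formula:
P(x) = Σ yᵢ × Lᵢ(x)
where Lᵢ(x) = Π_{j≠i} (x - xⱼ)/(xᵢ - xⱼ)

L_0(-1.1) = (-1.1 - 0)/(-3 - 0) = 0.366667
L_1(-1.1) = (-1.1 - (-3))/(0 - (-3)) = 0.633333

P(-1.1) = (-8)×L_0(-1.1) + (-6)×L_1(-1.1)
P(-1.1) = -6.733333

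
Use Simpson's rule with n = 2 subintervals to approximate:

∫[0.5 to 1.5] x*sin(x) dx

f(x) = x*sin(x)
a = 0.5, b = 1.5, n = 2
h = (b - a)/n = 0.500000

Simpson's rule: (h/3)[f(x₀) + 4f(x₁) + 2f(x₂) + ... + f(xₙ)]

x_0 = 0.5000, f(x_0) = 0.239713, coefficient = 1
x_1 = 1.0000, f(x_1) = 0.841471, coefficient = 4
x_2 = 1.5000, f(x_2) = 1.496242, coefficient = 1

I ≈ (0.500000/3) × 5.101839 = 0.850307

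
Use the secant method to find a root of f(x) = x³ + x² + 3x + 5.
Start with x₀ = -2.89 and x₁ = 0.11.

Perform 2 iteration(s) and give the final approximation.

f(x) = x³ + x² + 3x + 5
x₀ = -2.89, x₁ = 0.11

Secant formula: x_{n+1} = x_n - f(x_n)(x_n - x_{n-1})/(f(x_n) - f(x_{n-1}))

Iteration 1:
  f(-2.890000) = -19.455469
  f(0.110000) = 5.343431
  x_2 = 0.110000 - 5.343431×(0.110000 - (-2.890000))/(5.343431 - (-19.455469))
       = -0.536411
Iteration 2:
  f(0.110000) = 5.343431
  f(-0.536411) = 3.524157
  x_3 = -0.536411 - 3.524157×(-0.536411 - 0.110000)/(3.524157 - 5.343431)
       = -1.788590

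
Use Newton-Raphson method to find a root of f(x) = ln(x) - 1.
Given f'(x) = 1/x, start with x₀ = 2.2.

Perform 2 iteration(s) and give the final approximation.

f(x) = ln(x) - 1
f'(x) = 1/x
x₀ = 2.2

Newton-Raphson formula: x_{n+1} = x_n - f(x_n)/f'(x_n)

Iteration 1:
  f(2.200000) = -0.211543
  f'(2.200000) = 0.454545
  x_1 = 2.200000 - (-0.211543)/0.454545 = 2.665394
Iteration 2:
  f(2.665394) = -0.019648
  f'(2.665394) = 0.375179
  x_2 = 2.665394 - (-0.019648)/0.375179 = 2.717764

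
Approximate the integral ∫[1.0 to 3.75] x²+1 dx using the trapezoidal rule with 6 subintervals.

f(x) = x²+1
a = 1.0, b = 3.75, n = 6
h = (b - a)/n = 0.458333

Trapezoidal rule: (h/2)[f(x₀) + 2f(x₁) + 2f(x₂) + ... + f(xₙ)]

x_0 = 1.0000, f(x_0) = 2.000000, coefficient = 1
x_1 = 1.4583, f(x_1) = 3.126736, coefficient = 2
x_2 = 1.9167, f(x_2) = 4.673611, coefficient = 2
x_3 = 2.3750, f(x_3) = 6.640625, coefficient = 2
x_4 = 2.8333, f(x_4) = 9.027778, coefficient = 2
x_5 = 3.2917, f(x_5) = 11.835069, coefficient = 2
x_6 = 3.7500, f(x_6) = 15.062500, coefficient = 1

I ≈ (0.458333/2) × 87.670139 = 20.091073
Exact value: 19.994792
Error: 0.096282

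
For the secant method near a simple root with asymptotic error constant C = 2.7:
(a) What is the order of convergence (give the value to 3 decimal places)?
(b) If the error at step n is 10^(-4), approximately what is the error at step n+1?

(a) Secant method has superlinear convergence with order φ = (1+√5)/2 ≈ 1.618.
    This means |e_{n+1}| ≈ C|e_n|^1.618.

(b) With |e_n| = 10^(-4) and C = 2.7:
    |e_{n+1}| ≈ 2.7 × (10^(-4))^1.618 = 2.7 × 10^(-6.47)

(a) ≈ 1.618 (golden ratio); (b) |e_{n+1}| ≈ 9.104e-07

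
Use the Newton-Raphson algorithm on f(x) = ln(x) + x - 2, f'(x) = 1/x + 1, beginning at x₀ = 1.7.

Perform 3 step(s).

f(x) = ln(x) + x - 2
f'(x) = 1/x + 1
x₀ = 1.7

Newton-Raphson formula: x_{n+1} = x_n - f(x_n)/f'(x_n)

Iteration 1:
  f(1.700000) = 0.230628
  f'(1.700000) = 1.588235
  x_1 = 1.700000 - 0.230628/1.588235 = 1.554790
Iteration 2:
  f(1.554790) = -0.003870
  f'(1.554790) = 1.643174
  x_2 = 1.554790 - (-0.003870)/1.643174 = 1.557145
Iteration 3:
  f(1.557145) = -0.000001
  f'(1.557145) = 1.642201
  x_3 = 1.557145 - (-0.000001)/1.642201 = 1.557146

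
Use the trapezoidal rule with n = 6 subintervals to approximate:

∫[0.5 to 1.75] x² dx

f(x) = x²
a = 0.5, b = 1.75, n = 6
h = (b - a)/n = 0.208333

Trapezoidal rule: (h/2)[f(x₀) + 2f(x₁) + 2f(x₂) + ... + f(xₙ)]

x_0 = 0.5000, f(x_0) = 0.250000, coefficient = 1
x_1 = 0.7083, f(x_1) = 0.501736, coefficient = 2
x_2 = 0.9167, f(x_2) = 0.840278, coefficient = 2
x_3 = 1.1250, f(x_3) = 1.265625, coefficient = 2
x_4 = 1.3333, f(x_4) = 1.777778, coefficient = 2
x_5 = 1.5417, f(x_5) = 2.376736, coefficient = 2
x_6 = 1.7500, f(x_6) = 3.062500, coefficient = 1

I ≈ (0.208333/2) × 16.836806 = 1.753834
Exact value: 1.744792
Error: 0.009042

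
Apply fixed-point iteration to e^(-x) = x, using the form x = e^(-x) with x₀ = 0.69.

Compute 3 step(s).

Equation: e^(-x) = x
Fixed-point form: x = e^(-x)
x₀ = 0.69

x_1 = g(0.690000) = 0.501576
x_2 = g(0.501576) = 0.605575
x_3 = g(0.605575) = 0.545760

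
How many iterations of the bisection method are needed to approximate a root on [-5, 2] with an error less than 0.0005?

We need (b-a)/2^n ≤ 0.0005
(2 - (-5))/2^n ≤ 0.0005
7/2^n ≤ 0.0005
2^n ≥ 14000
n ≥ log₂(14000) = 13.77
n ≥ 14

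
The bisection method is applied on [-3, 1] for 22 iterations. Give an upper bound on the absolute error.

Bisection error bound: |error| ≤ (b-a)/2^n
|error| ≤ (1 - (-3))/2^22 = 4/2^22
|error| ≤ 0.0000009537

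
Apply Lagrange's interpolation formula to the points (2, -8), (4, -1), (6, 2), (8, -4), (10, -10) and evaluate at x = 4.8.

Lagrange interpolation formula:
P(x) = Σ yᵢ × Lᵢ(x)
where Lᵢ(x) = Π_{j≠i} (x - xⱼ)/(xᵢ - xⱼ)

L_0(4.8) = (4.8 - 4)/(2 - 4) × (4.8 - 6)/(2 - 6) × (4.8 - 8)/(2 - 8) × (4.8 - 10)/(2 - 10) = -0.041600
L_1(4.8) = (4.8 - 2)/(4 - 2) × (4.8 - 6)/(4 - 6) × (4.8 - 8)/(4 - 8) × (4.8 - 10)/(4 - 10) = 0.582400
L_2(4.8) = (4.8 - 2)/(6 - 2) × (4.8 - 4)/(6 - 4) × (4.8 - 8)/(6 - 8) × (4.8 - 10)/(6 - 10) = 0.582400
L_3(4.8) = (4.8 - 2)/(8 - 2) × (4.8 - 4)/(8 - 4) × (4.8 - 6)/(8 - 6) × (4.8 - 10)/(8 - 10) = -0.145600
L_4(4.8) = (4.8 - 2)/(10 - 2) × (4.8 - 4)/(10 - 4) × (4.8 - 6)/(10 - 6) × (4.8 - 8)/(10 - 8) = 0.022400

P(4.8) = (-8)×L_0(4.8) + (-1)×L_1(4.8) + 2×L_2(4.8) + (-4)×L_3(4.8) + (-10)×L_4(4.8)
P(4.8) = 1.273600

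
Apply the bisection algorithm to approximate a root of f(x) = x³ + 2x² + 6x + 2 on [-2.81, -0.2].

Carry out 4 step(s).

f(x) = x³ + 2x² + 6x + 2
Initial interval: [-2.81, -0.2]

Iteration 1:
  c_1 = (-2.810000 + (-0.200000))/2 = -1.505000
  f(c_1) = f(-1.505000) = -5.908813
  f(a) × f(c) ≥ 0, new interval: [-1.505000, -0.200000]
Iteration 2:
  c_2 = (-1.505000 + (-0.200000))/2 = -0.852500
  f(c_2) = f(-0.852500) = -2.281047
  f(a) × f(c) ≥ 0, new interval: [-0.852500, -0.200000]
Iteration 3:
  c_3 = (-0.852500 + (-0.200000))/2 = -0.526250
  f(c_3) = f(-0.526250) = -0.749361
  f(a) × f(c) ≥ 0, new interval: [-0.526250, -0.200000]
Iteration 4:
  c_4 = (-0.526250 + (-0.200000))/2 = -0.363125
  f(c_4) = f(-0.363125) = 0.037088
  f(a) × f(c) < 0, new interval: [-0.526250, -0.363125]

After 4 iteration(s), the approximation is c_4 = -0.363125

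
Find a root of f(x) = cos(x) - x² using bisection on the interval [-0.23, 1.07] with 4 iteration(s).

f(x) = cos(x) - x²
Initial interval: [-0.23, 1.07]

Iteration 1:
  c_1 = (-0.230000 + 1.070000)/2 = 0.420000
  f(c_1) = f(0.420000) = 0.736689
  f(a) × f(c) ≥ 0, new interval: [0.420000, 1.070000]
Iteration 2:
  c_2 = (0.420000 + 1.070000)/2 = 0.745000
  f(c_2) = f(0.745000) = 0.180063
  f(a) × f(c) ≥ 0, new interval: [0.745000, 1.070000]
Iteration 3:
  c_3 = (0.745000 + 1.070000)/2 = 0.907500
  f(c_3) = f(0.907500) = -0.207839
  f(a) × f(c) < 0, new interval: [0.745000, 0.907500]
Iteration 4:
  c_4 = (0.745000 + 0.907500)/2 = 0.826250
  f(c_4) = f(0.826250) = -0.005051
  f(a) × f(c) < 0, new interval: [0.745000, 0.826250]

After 4 iteration(s), the approximation is c_4 = 0.826250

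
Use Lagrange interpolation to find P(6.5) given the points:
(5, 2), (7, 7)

Lagrange interpolation formula:
P(x) = Σ yᵢ × Lᵢ(x)
where Lᵢ(x) = Π_{j≠i} (x - xⱼ)/(xᵢ - xⱼ)

L_0(6.5) = (6.5 - 7)/(5 - 7) = 0.250000
L_1(6.5) = (6.5 - 5)/(7 - 5) = 0.750000

P(6.5) = 2×L_0(6.5) + 7×L_1(6.5)
P(6.5) = 5.750000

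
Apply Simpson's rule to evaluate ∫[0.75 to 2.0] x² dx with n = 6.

f(x) = x²
a = 0.75, b = 2.0, n = 6
h = (b - a)/n = 0.208333

Simpson's rule: (h/3)[f(x₀) + 4f(x₁) + 2f(x₂) + ... + f(xₙ)]

x_0 = 0.7500, f(x_0) = 0.562500, coefficient = 1
x_1 = 0.9583, f(x_1) = 0.918403, coefficient = 4
x_2 = 1.1667, f(x_2) = 1.361111, coefficient = 2
x_3 = 1.3750, f(x_3) = 1.890625, coefficient = 4
x_4 = 1.5833, f(x_4) = 2.506944, coefficient = 2
x_5 = 1.7917, f(x_5) = 3.210069, coefficient = 4
x_6 = 2.0000, f(x_6) = 4.000000, coefficient = 1

I ≈ (0.208333/3) × 36.375000 = 2.526042
Exact value: 2.526042
Error: 0.000000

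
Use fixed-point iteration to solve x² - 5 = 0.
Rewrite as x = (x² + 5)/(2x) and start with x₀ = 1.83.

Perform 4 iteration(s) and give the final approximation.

Equation: x² - 5 = 0
Fixed-point form: x = (x² + 5)/(2x)
x₀ = 1.83

x_1 = g(1.830000) = 2.281120
x_2 = g(2.281120) = 2.236513
x_3 = g(2.236513) = 2.236068
x_4 = g(2.236068) = 2.236068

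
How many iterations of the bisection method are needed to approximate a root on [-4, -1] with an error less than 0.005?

We need (b-a)/2^n ≤ 0.005
(-1 - (-4))/2^n ≤ 0.005
3/2^n ≤ 0.005
2^n ≥ 600
n ≥ log₂(600) = 9.23
n ≥ 10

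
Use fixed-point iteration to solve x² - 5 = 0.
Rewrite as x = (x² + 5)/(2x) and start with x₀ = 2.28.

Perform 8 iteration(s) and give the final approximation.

Equation: x² - 5 = 0
Fixed-point form: x = (x² + 5)/(2x)
x₀ = 2.28

x_1 = g(2.280000) = 2.236491
x_2 = g(2.236491) = 2.236068
x_3 = g(2.236068) = 2.236068
x_4 = g(2.236068) = 2.236068
x_5 = g(2.236068) = 2.236068
x_6 = g(2.236068) = 2.236068
x_7 = g(2.236068) = 2.236068
x_8 = g(2.236068) = 2.236068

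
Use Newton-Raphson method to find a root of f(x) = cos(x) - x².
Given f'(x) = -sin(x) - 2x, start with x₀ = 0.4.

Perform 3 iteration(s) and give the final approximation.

f(x) = cos(x) - x²
f'(x) = -sin(x) - 2x
x₀ = 0.4

Newton-Raphson formula: x_{n+1} = x_n - f(x_n)/f'(x_n)

Iteration 1:
  f(0.400000) = 0.761061
  f'(0.400000) = -1.189418
  x_1 = 0.400000 - 0.761061/(-1.189418) = 1.039860
Iteration 2:
  f(1.039860) = -0.574967
  f'(1.039860) = -2.942053
  x_2 = 1.039860 - (-0.574967)/(-2.942053) = 0.844429
Iteration 3:
  f(0.844429) = -0.048902
  f'(0.844429) = -2.436450
  x_3 = 0.844429 - (-0.048902)/(-2.436450) = 0.824358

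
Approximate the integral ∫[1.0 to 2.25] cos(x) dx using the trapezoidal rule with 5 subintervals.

f(x) = cos(x)
a = 1.0, b = 2.25, n = 5
h = (b - a)/n = 0.250000

Trapezoidal rule: (h/2)[f(x₀) + 2f(x₁) + 2f(x₂) + ... + f(xₙ)]

x_0 = 1.0000, f(x_0) = 0.540302, coefficient = 1
x_1 = 1.2500, f(x_1) = 0.315322, coefficient = 2
x_2 = 1.5000, f(x_2) = 0.070737, coefficient = 2
x_3 = 1.7500, f(x_3) = -0.178246, coefficient = 2
x_4 = 2.0000, f(x_4) = -0.416147, coefficient = 2
x_5 = 2.2500, f(x_5) = -0.628174, coefficient = 1

I ≈ (0.250000/2) × -0.504538 = -0.063067
Exact value: -0.063398
Error: 0.000331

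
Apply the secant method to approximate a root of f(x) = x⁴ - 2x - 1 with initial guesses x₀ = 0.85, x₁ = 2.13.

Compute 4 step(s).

f(x) = x⁴ - 2x - 1
x₀ = 0.85, x₁ = 2.13

Secant formula: x_{n+1} = x_n - f(x_n)(x_n - x_{n-1})/(f(x_n) - f(x_{n-1}))

Iteration 1:
  f(0.850000) = -2.177994
  f(2.130000) = 15.323462
  x_2 = 2.130000 - 15.323462×(2.130000 - 0.850000)/(15.323462 - (-2.177994))
       = 1.009291
Iteration 2:
  f(2.130000) = 15.323462
  f(1.009291) = -1.980896
  x_3 = 1.009291 - (-1.980896)×(1.009291 - 2.130000)/(-1.980896 - 15.323462)
       = 1.137583
Iteration 3:
  f(1.009291) = -1.980896
  f(1.137583) = -1.600483
  x_4 = 1.137583 - (-1.600483)×(1.137583 - 1.009291)/(-1.600483 - (-1.980896))
       = 1.677336
Iteration 4:
  f(1.137583) = -1.600483
  f(1.677336) = 3.560859
  x_5 = 1.677336 - 3.560859×(1.677336 - 1.137583)/(3.560859 - (-1.600483))
       = 1.304955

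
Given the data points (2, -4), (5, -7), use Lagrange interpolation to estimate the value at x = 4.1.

Lagrange interpolation formula:
P(x) = Σ yᵢ × Lᵢ(x)
where Lᵢ(x) = Π_{j≠i} (x - xⱼ)/(xᵢ - xⱼ)

L_0(4.1) = (4.1 - 5)/(2 - 5) = 0.300000
L_1(4.1) = (4.1 - 2)/(5 - 2) = 0.700000

P(4.1) = (-4)×L_0(4.1) + (-7)×L_1(4.1)
P(4.1) = -6.100000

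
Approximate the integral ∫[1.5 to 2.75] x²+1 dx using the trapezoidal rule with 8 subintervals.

f(x) = x²+1
a = 1.5, b = 2.75, n = 8
h = (b - a)/n = 0.156250

Trapezoidal rule: (h/2)[f(x₀) + 2f(x₁) + 2f(x₂) + ... + f(xₙ)]

x_0 = 1.5000, f(x_0) = 3.250000, coefficient = 1
x_1 = 1.6562, f(x_1) = 3.743164, coefficient = 2
x_2 = 1.8125, f(x_2) = 4.285156, coefficient = 2
x_3 = 1.9688, f(x_3) = 4.875977, coefficient = 2
x_4 = 2.1250, f(x_4) = 5.515625, coefficient = 2
x_5 = 2.2812, f(x_5) = 6.204102, coefficient = 2
x_6 = 2.4375, f(x_6) = 6.941406, coefficient = 2
x_7 = 2.5938, f(x_7) = 7.727539, coefficient = 2
x_8 = 2.7500, f(x_8) = 8.562500, coefficient = 1

I ≈ (0.156250/2) × 90.398438 = 7.062378
Exact value: 7.057292
Error: 0.005086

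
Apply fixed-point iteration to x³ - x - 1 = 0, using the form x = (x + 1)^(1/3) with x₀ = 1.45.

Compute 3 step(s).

Equation: x³ - x - 1 = 0
Fixed-point form: x = (x + 1)^(1/3)
x₀ = 1.45

x_1 = g(1.450000) = 1.348100
x_2 = g(1.348100) = 1.329144
x_3 = g(1.329144) = 1.325558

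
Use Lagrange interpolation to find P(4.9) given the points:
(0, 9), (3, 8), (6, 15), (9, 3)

Lagrange interpolation formula:
P(x) = Σ yᵢ × Lᵢ(x)
where Lᵢ(x) = Π_{j≠i} (x - xⱼ)/(xᵢ - xⱼ)

L_0(4.9) = (4.9 - 3)/(0 - 3) × (4.9 - 6)/(0 - 6) × (4.9 - 9)/(0 - 9) = -0.052895
L_1(4.9) = (4.9 - 0)/(3 - 0) × (4.9 - 6)/(3 - 6) × (4.9 - 9)/(3 - 9) = 0.409241
L_2(4.9) = (4.9 - 0)/(6 - 0) × (4.9 - 3)/(6 - 3) × (4.9 - 9)/(6 - 9) = 0.706870
L_3(4.9) = (4.9 - 0)/(9 - 0) × (4.9 - 3)/(9 - 3) × (4.9 - 6)/(9 - 6) = -0.063216

P(4.9) = 9×L_0(4.9) + 8×L_1(4.9) + 15×L_2(4.9) + 3×L_3(4.9)
P(4.9) = 13.211278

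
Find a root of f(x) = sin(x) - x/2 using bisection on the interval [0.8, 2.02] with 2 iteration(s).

f(x) = sin(x) - x/2
Initial interval: [0.8, 2.02]

Iteration 1:
  c_1 = (0.800000 + 2.020000)/2 = 1.410000
  f(c_1) = f(1.410000) = 0.282100
  f(a) × f(c) ≥ 0, new interval: [1.410000, 2.020000]
Iteration 2:
  c_2 = (1.410000 + 2.020000)/2 = 1.715000
  f(c_2) = f(1.715000) = 0.132121
  f(a) × f(c) ≥ 0, new interval: [1.715000, 2.020000]

After 2 iteration(s), the approximation is c_2 = 1.715000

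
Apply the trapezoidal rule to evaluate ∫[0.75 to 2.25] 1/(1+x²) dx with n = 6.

f(x) = 1/(1+x²)
a = 0.75, b = 2.25, n = 6
h = (b - a)/n = 0.250000

Trapezoidal rule: (h/2)[f(x₀) + 2f(x₁) + 2f(x₂) + ... + f(xₙ)]

x_0 = 0.7500, f(x_0) = 0.640000, coefficient = 1
x_1 = 1.0000, f(x_1) = 0.500000, coefficient = 2
x_2 = 1.2500, f(x_2) = 0.390244, coefficient = 2
x_3 = 1.5000, f(x_3) = 0.307692, coefficient = 2
x_4 = 1.7500, f(x_4) = 0.246154, coefficient = 2
x_5 = 2.0000, f(x_5) = 0.200000, coefficient = 2
x_6 = 2.2500, f(x_6) = 0.164948, coefficient = 1

I ≈ (0.250000/2) × 4.093129 = 0.511641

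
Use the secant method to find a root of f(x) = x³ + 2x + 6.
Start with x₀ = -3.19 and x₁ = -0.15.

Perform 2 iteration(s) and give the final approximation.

f(x) = x³ + 2x + 6
x₀ = -3.19, x₁ = -0.15

Secant formula: x_{n+1} = x_n - f(x_n)(x_n - x_{n-1})/(f(x_n) - f(x_{n-1}))

Iteration 1:
  f(-3.190000) = -32.841759
  f(-0.150000) = 5.696625
  x_2 = -0.150000 - 5.696625×(-0.150000 - (-3.190000))/(5.696625 - (-32.841759))
       = -0.599363
Iteration 2:
  f(-0.150000) = 5.696625
  f(-0.599363) = 4.585960
  x_3 = -0.599363 - 4.585960×(-0.599363 - (-0.150000))/(4.585960 - 5.696625)
       = -2.454795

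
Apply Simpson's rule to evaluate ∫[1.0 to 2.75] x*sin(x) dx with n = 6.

f(x) = x*sin(x)
a = 1.0, b = 2.75, n = 6
h = (b - a)/n = 0.291667

Simpson's rule: (h/3)[f(x₀) + 4f(x₁) + 2f(x₂) + ... + f(xₙ)]

x_0 = 1.0000, f(x_0) = 0.841471, coefficient = 1
x_1 = 1.2917, f(x_1) = 1.241673, coefficient = 4
x_2 = 1.5833, f(x_2) = 1.583209, coefficient = 2
x_3 = 1.8750, f(x_3) = 1.788911, coefficient = 4
x_4 = 2.1667, f(x_4) = 1.793264, coefficient = 2
x_5 = 2.4583, f(x_5) = 1.552005, coefficient = 4
x_6 = 2.7500, f(x_6) = 1.049568, coefficient = 1

I ≈ (0.291667/3) × 26.974342 = 2.622505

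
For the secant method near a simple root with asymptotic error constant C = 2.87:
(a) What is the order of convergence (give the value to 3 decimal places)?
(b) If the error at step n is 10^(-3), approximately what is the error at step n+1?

(a) Secant method has superlinear convergence with order φ = (1+√5)/2 ≈ 1.618.
    This means |e_{n+1}| ≈ C|e_n|^1.618.

(b) With |e_n| = 10^(-3) and C = 2.87:
    |e_{n+1}| ≈ 2.87 × (10^(-3))^1.618 = 2.87 × 10^(-4.85)

(a) ≈ 1.618 (golden ratio); (b) |e_{n+1}| ≈ 4.016e-05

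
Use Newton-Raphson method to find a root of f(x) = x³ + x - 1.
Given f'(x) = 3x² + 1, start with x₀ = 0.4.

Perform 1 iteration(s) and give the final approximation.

f(x) = x³ + x - 1
f'(x) = 3x² + 1
x₀ = 0.4

Newton-Raphson formula: x_{n+1} = x_n - f(x_n)/f'(x_n)

Iteration 1:
  f(0.400000) = -0.536000
  f'(0.400000) = 1.480000
  x_1 = 0.400000 - (-0.536000)/1.480000 = 0.762162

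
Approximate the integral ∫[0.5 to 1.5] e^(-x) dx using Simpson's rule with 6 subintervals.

f(x) = e^(-x)
a = 0.5, b = 1.5, n = 6
h = (b - a)/n = 0.166667

Simpson's rule: (h/3)[f(x₀) + 4f(x₁) + 2f(x₂) + ... + f(xₙ)]

x_0 = 0.5000, f(x_0) = 0.606531, coefficient = 1
x_1 = 0.6667, f(x_1) = 0.513417, coefficient = 4
x_2 = 0.8333, f(x_2) = 0.434598, coefficient = 2
x_3 = 1.0000, f(x_3) = 0.367879, coefficient = 4
x_4 = 1.1667, f(x_4) = 0.311403, coefficient = 2
x_5 = 1.3333, f(x_5) = 0.263597, coefficient = 4
x_6 = 1.5000, f(x_6) = 0.223130, coefficient = 1

I ≈ (0.166667/3) × 6.901238 = 0.383402
Exact value: 0.383400
Error: 0.000002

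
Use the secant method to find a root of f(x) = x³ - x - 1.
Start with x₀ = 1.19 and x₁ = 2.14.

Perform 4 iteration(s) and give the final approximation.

f(x) = x³ - x - 1
x₀ = 1.19, x₁ = 2.14

Secant formula: x_{n+1} = x_n - f(x_n)(x_n - x_{n-1})/(f(x_n) - f(x_{n-1}))

Iteration 1:
  f(1.190000) = -0.504841
  f(2.140000) = 6.660344
  x_2 = 2.140000 - 6.660344×(2.140000 - 1.190000)/(6.660344 - (-0.504841))
       = 1.256935
Iteration 2:
  f(2.140000) = 6.660344
  f(1.256935) = -0.271123
  x_3 = 1.256935 - (-0.271123)×(1.256935 - 2.140000)/(-0.271123 - 6.660344)
       = 1.291476
Iteration 3:
  f(1.256935) = -0.271123
  f(1.291476) = -0.137412
  x_4 = 1.291476 - (-0.137412)×(1.291476 - 1.256935)/(-0.137412 - (-0.271123))
       = 1.326972
Iteration 4:
  f(1.291476) = -0.137412
  f(1.326972) = 0.009635
  x_5 = 1.326972 - 0.009635×(1.326972 - 1.291476)/(0.009635 - (-0.137412))
       = 1.324647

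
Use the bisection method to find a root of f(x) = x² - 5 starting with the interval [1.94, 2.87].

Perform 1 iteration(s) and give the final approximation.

f(x) = x² - 5
Initial interval: [1.94, 2.87]

Iteration 1:
  c_1 = (1.940000 + 2.870000)/2 = 2.405000
  f(c_1) = f(2.405000) = 0.784025
  f(a) × f(c) < 0, new interval: [1.940000, 2.405000]

After 1 iteration(s), the approximation is c_1 = 2.405000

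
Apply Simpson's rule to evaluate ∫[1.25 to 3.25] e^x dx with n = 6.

f(x) = e^x
a = 1.25, b = 3.25, n = 6
h = (b - a)/n = 0.333333

Simpson's rule: (h/3)[f(x₀) + 4f(x₁) + 2f(x₂) + ... + f(xₙ)]

x_0 = 1.2500, f(x_0) = 3.490343, coefficient = 1
x_1 = 1.5833, f(x_1) = 4.871166, coefficient = 4
x_2 = 1.9167, f(x_2) = 6.798260, coefficient = 2
x_3 = 2.2500, f(x_3) = 9.487736, coefficient = 4
x_4 = 2.5833, f(x_4) = 13.241202, coefficient = 2
x_5 = 2.9167, f(x_5) = 18.479586, coefficient = 4
x_6 = 3.2500, f(x_6) = 25.790340, coefficient = 1

I ≈ (0.333333/3) × 200.713558 = 22.301506
Exact value: 22.299997
Error: 0.001509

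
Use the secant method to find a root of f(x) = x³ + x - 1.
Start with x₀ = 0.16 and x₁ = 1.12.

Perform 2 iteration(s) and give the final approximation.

f(x) = x³ + x - 1
x₀ = 0.16, x₁ = 1.12

Secant formula: x_{n+1} = x_n - f(x_n)(x_n - x_{n-1})/(f(x_n) - f(x_{n-1}))

Iteration 1:
  f(0.160000) = -0.835904
  f(1.120000) = 1.524928
  x_2 = 1.120000 - 1.524928×(1.120000 - 0.160000)/(1.524928 - (-0.835904))
       = 0.499909
Iteration 2:
  f(1.120000) = 1.524928
  f(0.499909) = -0.375159
  x_3 = 0.499909 - (-0.375159)×(0.499909 - 1.120000)/(-0.375159 - 1.524928)
       = 0.622342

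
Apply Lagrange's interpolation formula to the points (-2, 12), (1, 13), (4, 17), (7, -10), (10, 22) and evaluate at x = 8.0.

Lagrange interpolation formula:
P(x) = Σ yᵢ × Lᵢ(x)
where Lᵢ(x) = Π_{j≠i} (x - xⱼ)/(xᵢ - xⱼ)

L_0(8.0) = (8.0 - 1)/(-2 - 1) × (8.0 - 4)/(-2 - 4) × (8.0 - 7)/(-2 - 7) × (8.0 - 10)/(-2 - 10) = -0.028807
L_1(8.0) = (8.0 - (-2))/(1 - (-2)) × (8.0 - 4)/(1 - 4) × (8.0 - 7)/(1 - 7) × (8.0 - 10)/(1 - 10) = 0.164609
L_2(8.0) = (8.0 - (-2))/(4 - (-2)) × (8.0 - 1)/(4 - 1) × (8.0 - 7)/(4 - 7) × (8.0 - 10)/(4 - 10) = -0.432099
L_3(8.0) = (8.0 - (-2))/(7 - (-2)) × (8.0 - 1)/(7 - 1) × (8.0 - 4)/(7 - 4) × (8.0 - 10)/(7 - 10) = 1.152263
L_4(8.0) = (8.0 - (-2))/(10 - (-2)) × (8.0 - 1)/(10 - 1) × (8.0 - 4)/(10 - 4) × (8.0 - 7)/(10 - 7) = 0.144033

P(8.0) = 12×L_0(8.0) + 13×L_1(8.0) + 17×L_2(8.0) + (-10)×L_3(8.0) + 22×L_4(8.0)
P(8.0) = -13.905350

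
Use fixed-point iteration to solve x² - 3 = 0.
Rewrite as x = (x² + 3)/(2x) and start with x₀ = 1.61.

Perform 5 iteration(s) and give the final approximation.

Equation: x² - 3 = 0
Fixed-point form: x = (x² + 3)/(2x)
x₀ = 1.61

x_1 = g(1.610000) = 1.736677
x_2 = g(1.736677) = 1.732057
x_3 = g(1.732057) = 1.732051
x_4 = g(1.732051) = 1.732051
x_5 = g(1.732051) = 1.732051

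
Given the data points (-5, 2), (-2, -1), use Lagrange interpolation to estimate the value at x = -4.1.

Lagrange interpolation formula:
P(x) = Σ yᵢ × Lᵢ(x)
where Lᵢ(x) = Π_{j≠i} (x - xⱼ)/(xᵢ - xⱼ)

L_0(-4.1) = (-4.1 - (-2))/(-5 - (-2)) = 0.700000
L_1(-4.1) = (-4.1 - (-5))/(-2 - (-5)) = 0.300000

P(-4.1) = 2×L_0(-4.1) + (-1)×L_1(-4.1)
P(-4.1) = 1.100000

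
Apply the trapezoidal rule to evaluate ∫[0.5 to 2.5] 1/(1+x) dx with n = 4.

f(x) = 1/(1+x)
a = 0.5, b = 2.5, n = 4
h = (b - a)/n = 0.500000

Trapezoidal rule: (h/2)[f(x₀) + 2f(x₁) + 2f(x₂) + ... + f(xₙ)]

x_0 = 0.5000, f(x_0) = 0.666667, coefficient = 1
x_1 = 1.0000, f(x_1) = 0.500000, coefficient = 2
x_2 = 1.5000, f(x_2) = 0.400000, coefficient = 2
x_3 = 2.0000, f(x_3) = 0.333333, coefficient = 2
x_4 = 2.5000, f(x_4) = 0.285714, coefficient = 1

I ≈ (0.500000/2) × 3.419048 = 0.854762
Exact value: 0.847298
Error: 0.007464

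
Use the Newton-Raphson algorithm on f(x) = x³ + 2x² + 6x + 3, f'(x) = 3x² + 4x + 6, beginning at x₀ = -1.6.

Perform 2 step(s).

f(x) = x³ + 2x² + 6x + 3
f'(x) = 3x² + 4x + 6
x₀ = -1.6

Newton-Raphson formula: x_{n+1} = x_n - f(x_n)/f'(x_n)

Iteration 1:
  f(-1.600000) = -5.576000
  f'(-1.600000) = 7.280000
  x_1 = -1.600000 - (-5.576000)/7.280000 = -0.834066
Iteration 2:
  f(-0.834066) = -1.193295
  f'(-0.834066) = 4.750734
  x_2 = -0.834066 - (-1.193295)/4.750734 = -0.582885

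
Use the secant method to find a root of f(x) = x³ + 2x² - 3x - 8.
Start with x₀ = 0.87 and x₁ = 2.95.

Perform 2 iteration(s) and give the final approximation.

f(x) = x³ + 2x² - 3x - 8
x₀ = 0.87, x₁ = 2.95

Secant formula: x_{n+1} = x_n - f(x_n)(x_n - x_{n-1})/(f(x_n) - f(x_{n-1}))

Iteration 1:
  f(0.870000) = -8.437697
  f(2.950000) = 26.227375
  x_2 = 2.950000 - 26.227375×(2.950000 - 0.870000)/(26.227375 - (-8.437697))
       = 1.376285
Iteration 2:
  f(2.950000) = 26.227375
  f(1.376285) = -5.733629
  x_3 = 1.376285 - (-5.733629)×(1.376285 - 2.950000)/(-5.733629 - 26.227375)
       = 1.658601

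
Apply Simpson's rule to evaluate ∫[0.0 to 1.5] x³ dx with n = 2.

f(x) = x³
a = 0.0, b = 1.5, n = 2
h = (b - a)/n = 0.750000

Simpson's rule: (h/3)[f(x₀) + 4f(x₁) + 2f(x₂) + ... + f(xₙ)]

x_0 = 0.0000, f(x_0) = 0.000000, coefficient = 1
x_1 = 0.7500, f(x_1) = 0.421875, coefficient = 4
x_2 = 1.5000, f(x_2) = 3.375000, coefficient = 1

I ≈ (0.750000/3) × 5.062500 = 1.265625
Exact value: 1.265625
Error: 0.000000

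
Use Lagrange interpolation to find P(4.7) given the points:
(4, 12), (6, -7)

Lagrange interpolation formula:
P(x) = Σ yᵢ × Lᵢ(x)
where Lᵢ(x) = Π_{j≠i} (x - xⱼ)/(xᵢ - xⱼ)

L_0(4.7) = (4.7 - 6)/(4 - 6) = 0.650000
L_1(4.7) = (4.7 - 4)/(6 - 4) = 0.350000

P(4.7) = 12×L_0(4.7) + (-7)×L_1(4.7)
P(4.7) = 5.350000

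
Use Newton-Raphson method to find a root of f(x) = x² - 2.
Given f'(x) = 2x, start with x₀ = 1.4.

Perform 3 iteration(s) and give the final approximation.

f(x) = x² - 2
f'(x) = 2x
x₀ = 1.4

Newton-Raphson formula: x_{n+1} = x_n - f(x_n)/f'(x_n)

Iteration 1:
  f(1.400000) = -0.040000
  f'(1.400000) = 2.800000
  x_1 = 1.400000 - (-0.040000)/2.800000 = 1.414286
Iteration 2:
  f(1.414286) = 0.000204
  f'(1.414286) = 2.828571
  x_2 = 1.414286 - 0.000204/2.828571 = 1.414214
Iteration 3:
  f(1.414214) = 0.000000
  f'(1.414214) = 2.828427
  x_3 = 1.414214 - 0.000000/2.828427 = 1.414214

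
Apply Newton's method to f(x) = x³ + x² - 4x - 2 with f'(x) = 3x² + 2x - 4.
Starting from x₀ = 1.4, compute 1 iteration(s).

f(x) = x³ + x² - 4x - 2
f'(x) = 3x² + 2x - 4
x₀ = 1.4

Newton-Raphson formula: x_{n+1} = x_n - f(x_n)/f'(x_n)

Iteration 1:
  f(1.400000) = -2.896000
  f'(1.400000) = 4.680000
  x_1 = 1.400000 - (-2.896000)/4.680000 = 2.018803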